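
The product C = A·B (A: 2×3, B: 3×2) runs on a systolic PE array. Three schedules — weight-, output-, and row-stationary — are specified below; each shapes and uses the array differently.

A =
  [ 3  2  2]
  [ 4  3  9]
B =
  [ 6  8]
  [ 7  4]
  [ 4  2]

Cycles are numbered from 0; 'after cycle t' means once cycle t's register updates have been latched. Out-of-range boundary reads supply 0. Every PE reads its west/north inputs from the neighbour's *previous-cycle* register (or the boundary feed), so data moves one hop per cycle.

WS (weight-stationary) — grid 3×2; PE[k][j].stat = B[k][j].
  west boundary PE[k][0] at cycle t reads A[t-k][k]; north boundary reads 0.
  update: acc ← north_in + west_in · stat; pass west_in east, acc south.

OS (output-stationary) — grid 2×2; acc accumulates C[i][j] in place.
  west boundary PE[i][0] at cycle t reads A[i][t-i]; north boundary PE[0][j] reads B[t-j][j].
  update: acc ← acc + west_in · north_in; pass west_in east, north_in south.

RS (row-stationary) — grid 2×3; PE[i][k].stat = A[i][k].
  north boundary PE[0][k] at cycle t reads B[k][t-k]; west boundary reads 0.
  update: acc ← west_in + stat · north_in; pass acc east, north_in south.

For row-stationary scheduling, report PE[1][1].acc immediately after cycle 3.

RS 2×3: PE[1][1] cycle-by-cycle (with neighbour feeds):
  cycle 0: PE[0][1] → acc 0, east 0, south 0
  cycle 0: PE[1][0] → acc 0, east 0, south 0
  cycle 0: PE[1][1] → acc 0, east 0, south 0
  cycle 1: PE[0][1] → acc 32, east 32, south 7
  cycle 1: PE[1][0] → acc 24, east 24, south 6
  cycle 1: PE[1][1] → acc 0, east 0, south 0
  cycle 2: PE[0][1] → acc 32, east 32, south 4
  cycle 2: PE[1][0] → acc 32, east 32, south 8
  cycle 2: PE[1][1] → acc 45, east 45, south 7
  cycle 3: PE[0][1] → acc 0, east 0, south 0
  cycle 3: PE[1][0] → acc 0, east 0, south 0
  cycle 3: PE[1][1] → acc 44, east 44, south 4

PE[1][1].acc = 44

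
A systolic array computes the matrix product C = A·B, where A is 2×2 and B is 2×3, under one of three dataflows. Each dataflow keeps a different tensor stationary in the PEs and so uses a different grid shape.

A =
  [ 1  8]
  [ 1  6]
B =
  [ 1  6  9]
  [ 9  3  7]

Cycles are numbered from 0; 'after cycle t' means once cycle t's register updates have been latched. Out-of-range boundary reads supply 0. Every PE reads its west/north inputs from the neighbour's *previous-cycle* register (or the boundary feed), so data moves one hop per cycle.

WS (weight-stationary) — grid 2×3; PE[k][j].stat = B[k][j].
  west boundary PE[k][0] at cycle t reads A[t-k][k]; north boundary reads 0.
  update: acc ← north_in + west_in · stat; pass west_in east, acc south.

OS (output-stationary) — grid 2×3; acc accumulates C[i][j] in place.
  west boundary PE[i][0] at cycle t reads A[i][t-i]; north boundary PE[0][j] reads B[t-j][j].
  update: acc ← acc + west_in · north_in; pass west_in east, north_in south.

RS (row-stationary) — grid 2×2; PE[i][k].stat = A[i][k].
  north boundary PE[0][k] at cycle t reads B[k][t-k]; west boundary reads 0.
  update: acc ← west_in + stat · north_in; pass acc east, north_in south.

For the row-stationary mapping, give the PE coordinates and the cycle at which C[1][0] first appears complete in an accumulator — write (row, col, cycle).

(row, col, cycle) = (1, 1, 2)

RS: C[1][0] accumulates in PE[1][1]:
  [0] (1,1) acc=0 (h:0 v:0)
  [1] (1,1) acc=0 (h:0 v:0)
  [2] (1,1) acc=55 (h:55 v:9)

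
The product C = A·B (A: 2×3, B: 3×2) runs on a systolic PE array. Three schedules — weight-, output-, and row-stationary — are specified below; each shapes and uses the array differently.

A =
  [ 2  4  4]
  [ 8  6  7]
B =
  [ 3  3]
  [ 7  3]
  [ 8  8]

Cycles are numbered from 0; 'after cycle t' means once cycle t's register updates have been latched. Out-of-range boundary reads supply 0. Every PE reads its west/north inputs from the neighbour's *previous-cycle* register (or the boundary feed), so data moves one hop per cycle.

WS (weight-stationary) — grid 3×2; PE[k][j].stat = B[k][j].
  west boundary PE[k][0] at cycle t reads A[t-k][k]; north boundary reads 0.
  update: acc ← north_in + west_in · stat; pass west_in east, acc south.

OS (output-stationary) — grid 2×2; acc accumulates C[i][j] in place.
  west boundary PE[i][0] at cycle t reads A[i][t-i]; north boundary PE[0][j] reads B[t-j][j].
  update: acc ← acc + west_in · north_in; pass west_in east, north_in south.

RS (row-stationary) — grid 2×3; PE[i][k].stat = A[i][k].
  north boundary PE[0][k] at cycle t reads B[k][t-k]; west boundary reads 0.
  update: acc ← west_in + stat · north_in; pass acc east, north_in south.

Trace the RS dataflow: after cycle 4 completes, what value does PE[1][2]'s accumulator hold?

RS 2×3: PE[1][2] cycle-by-cycle (with neighbour feeds):
  0: (0,2).acc=0  regs=<0,0>
  0: (1,1).acc=0  regs=<0,0>
  0: (1,2).acc=0  regs=<0,0>
  1: (0,2).acc=0  regs=<0,0>
  1: (1,1).acc=0  regs=<0,0>
  1: (1,2).acc=0  regs=<0,0>
  2: (0,2).acc=66  regs=<66,8>
  2: (1,1).acc=66  regs=<66,7>
  2: (1,2).acc=0  regs=<0,0>
  3: (0,2).acc=50  regs=<50,8>
  3: (1,1).acc=42  regs=<42,3>
  3: (1,2).acc=122  regs=<122,8>
  4: (0,2).acc=0  regs=<0,0>
  4: (1,1).acc=0  regs=<0,0>
  4: (1,2).acc=98  regs=<98,8>

PE[1][2].acc = 98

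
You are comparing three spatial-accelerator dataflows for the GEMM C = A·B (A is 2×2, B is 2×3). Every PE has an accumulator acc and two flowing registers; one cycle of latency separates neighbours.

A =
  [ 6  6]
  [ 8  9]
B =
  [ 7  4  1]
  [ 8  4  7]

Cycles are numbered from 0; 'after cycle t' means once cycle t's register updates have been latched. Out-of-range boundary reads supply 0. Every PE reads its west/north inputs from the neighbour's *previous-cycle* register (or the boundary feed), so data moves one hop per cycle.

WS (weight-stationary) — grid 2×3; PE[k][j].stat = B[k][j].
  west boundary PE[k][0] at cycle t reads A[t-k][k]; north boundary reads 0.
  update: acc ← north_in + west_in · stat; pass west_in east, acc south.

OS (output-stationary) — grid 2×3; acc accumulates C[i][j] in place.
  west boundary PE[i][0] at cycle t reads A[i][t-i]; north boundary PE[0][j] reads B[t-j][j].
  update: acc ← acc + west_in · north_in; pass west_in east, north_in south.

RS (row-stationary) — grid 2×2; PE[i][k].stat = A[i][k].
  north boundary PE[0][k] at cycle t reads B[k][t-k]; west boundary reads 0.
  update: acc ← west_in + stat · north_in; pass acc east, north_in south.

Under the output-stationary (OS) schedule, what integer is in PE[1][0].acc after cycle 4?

PE[1][0].acc = 128

Tracing OS — 2×3 array, target PE[1][0]:
  [0] (0,0) acc=42 (h:6 v:7)
  [0] (1,0) acc=0 (h:0 v:0)
  [1] (0,0) acc=90 (h:6 v:8)
  [1] (1,0) acc=56 (h:8 v:7)
  [2] (0,0) acc=90 (h:0 v:0)
  [2] (1,0) acc=128 (h:9 v:8)
  [3] (0,0) acc=90 (h:0 v:0)
  [3] (1,0) acc=128 (h:0 v:0)
  [4] (0,0) acc=90 (h:0 v:0)
  [4] (1,0) acc=128 (h:0 v:0)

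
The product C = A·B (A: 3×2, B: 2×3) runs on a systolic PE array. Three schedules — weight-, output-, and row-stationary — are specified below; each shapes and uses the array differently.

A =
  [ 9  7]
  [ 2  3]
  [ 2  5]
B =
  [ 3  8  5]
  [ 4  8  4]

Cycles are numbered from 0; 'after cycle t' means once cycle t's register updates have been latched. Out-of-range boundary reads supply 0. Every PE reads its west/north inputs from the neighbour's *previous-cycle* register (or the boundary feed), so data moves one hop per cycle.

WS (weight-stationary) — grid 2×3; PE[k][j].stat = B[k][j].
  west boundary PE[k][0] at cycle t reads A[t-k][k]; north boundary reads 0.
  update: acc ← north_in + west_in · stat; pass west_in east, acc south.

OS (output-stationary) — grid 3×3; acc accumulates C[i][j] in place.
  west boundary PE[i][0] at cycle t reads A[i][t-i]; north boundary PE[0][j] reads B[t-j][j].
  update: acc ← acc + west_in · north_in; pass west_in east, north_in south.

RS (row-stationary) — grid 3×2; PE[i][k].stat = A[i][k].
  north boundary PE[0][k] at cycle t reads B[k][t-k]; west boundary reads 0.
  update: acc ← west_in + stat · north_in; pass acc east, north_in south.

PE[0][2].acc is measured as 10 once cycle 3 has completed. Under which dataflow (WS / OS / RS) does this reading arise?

— WS: 2×3; PE[0][2] trace:
  @0  [0,2]  acc 0  |  →0  ↓0
  @1  [0,2]  acc 0  |  →0  ↓0
  @2  [0,2]  acc 45  |  →9  ↓45
  @3  [0,2]  acc 10  |  →2  ↓10
— OS: 3×3; PE[0][2] trace:
  @0  [0,2]  acc 0  |  →0  ↓0
  @1  [0,2]  acc 0  |  →0  ↓0
  @2  [0,2]  acc 45  |  →9  ↓5
  @3  [0,2]  acc 73  |  →7  ↓4
RS: PE[0][2] is outside its 3×2 grid.

dataflow = WS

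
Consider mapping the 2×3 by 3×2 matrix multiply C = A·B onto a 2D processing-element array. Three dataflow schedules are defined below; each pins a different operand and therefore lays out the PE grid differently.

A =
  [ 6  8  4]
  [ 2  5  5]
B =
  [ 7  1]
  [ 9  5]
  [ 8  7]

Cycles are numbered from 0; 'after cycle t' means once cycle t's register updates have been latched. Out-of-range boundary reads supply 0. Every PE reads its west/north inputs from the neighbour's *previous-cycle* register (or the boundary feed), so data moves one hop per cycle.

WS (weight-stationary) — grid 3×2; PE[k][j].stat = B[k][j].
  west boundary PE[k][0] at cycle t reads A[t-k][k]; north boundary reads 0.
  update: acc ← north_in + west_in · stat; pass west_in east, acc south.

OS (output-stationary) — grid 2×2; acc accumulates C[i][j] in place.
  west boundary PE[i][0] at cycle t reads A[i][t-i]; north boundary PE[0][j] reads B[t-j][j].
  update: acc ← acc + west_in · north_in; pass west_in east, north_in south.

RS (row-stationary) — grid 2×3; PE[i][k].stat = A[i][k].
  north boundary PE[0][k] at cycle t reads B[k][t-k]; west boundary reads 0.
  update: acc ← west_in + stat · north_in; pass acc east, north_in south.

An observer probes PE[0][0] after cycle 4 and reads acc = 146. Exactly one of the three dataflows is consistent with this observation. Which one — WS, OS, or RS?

Under WS (3×2), PE[0][0]:
  0: (0,0).acc=42  regs=<6,42>
  1: (0,0).acc=14  regs=<2,14>
  2: (0,0).acc=0  regs=<0,0>
  3: (0,0).acc=0  regs=<0,0>
  4: (0,0).acc=0  regs=<0,0>
Under OS (2×2), PE[0][0]:
  0: (0,0).acc=42  regs=<6,7>
  1: (0,0).acc=114  regs=<8,9>
  2: (0,0).acc=146  regs=<4,8>
  3: (0,0).acc=146  regs=<0,0>
  4: (0,0).acc=146  regs=<0,0>
Under RS (2×3), PE[0][0]:
  0: (0,0).acc=42  regs=<42,7>
  1: (0,0).acc=6  regs=<6,1>
  2: (0,0).acc=0  regs=<0,0>
  3: (0,0).acc=0  regs=<0,0>
  4: (0,0).acc=0  regs=<0,0>

dataflow = OS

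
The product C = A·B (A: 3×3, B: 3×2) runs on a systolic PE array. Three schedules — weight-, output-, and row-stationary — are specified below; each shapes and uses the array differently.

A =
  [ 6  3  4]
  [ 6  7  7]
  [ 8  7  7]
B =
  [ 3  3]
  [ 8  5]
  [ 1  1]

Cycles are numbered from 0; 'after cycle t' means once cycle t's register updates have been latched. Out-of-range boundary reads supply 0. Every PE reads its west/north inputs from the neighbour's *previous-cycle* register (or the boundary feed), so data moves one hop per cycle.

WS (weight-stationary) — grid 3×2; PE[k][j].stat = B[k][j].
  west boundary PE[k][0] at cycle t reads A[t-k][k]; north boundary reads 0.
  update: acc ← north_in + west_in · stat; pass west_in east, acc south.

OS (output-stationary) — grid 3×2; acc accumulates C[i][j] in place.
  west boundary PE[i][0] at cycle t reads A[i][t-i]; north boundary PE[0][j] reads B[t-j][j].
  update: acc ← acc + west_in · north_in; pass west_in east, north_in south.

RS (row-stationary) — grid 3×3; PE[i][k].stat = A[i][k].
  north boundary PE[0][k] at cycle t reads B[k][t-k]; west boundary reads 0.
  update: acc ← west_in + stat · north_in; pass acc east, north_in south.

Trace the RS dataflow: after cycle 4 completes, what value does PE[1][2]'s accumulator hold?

Tracing RS — 3×3 array, target PE[1][2]:
  [0] (0,2) acc=0 (h:0 v:0)
  [0] (1,1) acc=0 (h:0 v:0)
  [0] (1,2) acc=0 (h:0 v:0)
  [1] (0,2) acc=0 (h:0 v:0)
  [1] (1,1) acc=0 (h:0 v:0)
  [1] (1,2) acc=0 (h:0 v:0)
  [2] (0,2) acc=46 (h:46 v:1)
  [2] (1,1) acc=74 (h:74 v:8)
  [2] (1,2) acc=0 (h:0 v:0)
  [3] (0,2) acc=37 (h:37 v:1)
  [3] (1,1) acc=53 (h:53 v:5)
  [3] (1,2) acc=81 (h:81 v:1)
  [4] (0,2) acc=0 (h:0 v:0)
  [4] (1,1) acc=0 (h:0 v:0)
  [4] (1,2) acc=60 (h:60 v:1)

PE[1][2].acc = 60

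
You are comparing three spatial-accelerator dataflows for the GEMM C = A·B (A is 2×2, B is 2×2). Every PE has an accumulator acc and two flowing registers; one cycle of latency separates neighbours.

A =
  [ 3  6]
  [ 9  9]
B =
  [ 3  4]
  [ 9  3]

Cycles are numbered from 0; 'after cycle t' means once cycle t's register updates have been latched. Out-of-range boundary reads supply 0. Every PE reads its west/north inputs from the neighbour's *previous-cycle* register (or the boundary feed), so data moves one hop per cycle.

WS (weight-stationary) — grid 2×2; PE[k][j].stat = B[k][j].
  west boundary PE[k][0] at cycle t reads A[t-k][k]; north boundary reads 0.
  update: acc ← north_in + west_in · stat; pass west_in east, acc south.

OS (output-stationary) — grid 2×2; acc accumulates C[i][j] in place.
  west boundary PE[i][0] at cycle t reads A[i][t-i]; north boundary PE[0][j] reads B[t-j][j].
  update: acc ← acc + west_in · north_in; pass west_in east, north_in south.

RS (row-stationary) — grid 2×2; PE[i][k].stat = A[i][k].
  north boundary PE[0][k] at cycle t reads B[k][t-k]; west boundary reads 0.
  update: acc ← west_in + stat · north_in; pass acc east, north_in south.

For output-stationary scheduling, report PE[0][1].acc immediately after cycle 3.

Tracing OS — 2×2 array, target PE[0][1]:
  [0] (0,0) acc=9 (h:3 v:3)
  [0] (0,1) acc=0 (h:0 v:0)
  [1] (0,0) acc=63 (h:6 v:9)
  [1] (0,1) acc=12 (h:3 v:4)
  [2] (0,0) acc=63 (h:0 v:0)
  [2] (0,1) acc=30 (h:6 v:3)
  [3] (0,0) acc=63 (h:0 v:0)
  [3] (0,1) acc=30 (h:0 v:0)

PE[0][1].acc = 30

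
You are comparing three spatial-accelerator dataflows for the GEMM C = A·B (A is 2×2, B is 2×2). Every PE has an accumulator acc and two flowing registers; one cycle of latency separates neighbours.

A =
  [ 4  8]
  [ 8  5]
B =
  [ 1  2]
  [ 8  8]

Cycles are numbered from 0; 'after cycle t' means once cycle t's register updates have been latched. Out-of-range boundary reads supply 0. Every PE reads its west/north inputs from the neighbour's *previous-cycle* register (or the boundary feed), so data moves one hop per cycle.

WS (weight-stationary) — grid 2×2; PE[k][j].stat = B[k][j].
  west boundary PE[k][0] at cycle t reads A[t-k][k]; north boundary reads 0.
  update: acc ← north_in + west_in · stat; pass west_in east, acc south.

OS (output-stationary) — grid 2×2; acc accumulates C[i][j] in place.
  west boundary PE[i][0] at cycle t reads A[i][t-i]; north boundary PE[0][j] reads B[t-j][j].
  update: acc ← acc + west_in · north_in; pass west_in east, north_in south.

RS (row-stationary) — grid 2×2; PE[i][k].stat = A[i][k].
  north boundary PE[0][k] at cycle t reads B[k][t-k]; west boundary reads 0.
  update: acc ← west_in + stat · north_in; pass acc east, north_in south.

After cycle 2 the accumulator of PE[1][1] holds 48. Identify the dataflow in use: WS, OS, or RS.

— WS: 2×2; PE[1][1] trace:
  cycle 0: PE[1][1] → acc 0, east 0, south 0
  cycle 1: PE[1][1] → acc 0, east 0, south 0
  cycle 2: PE[1][1] → acc 72, east 8, south 72
— OS: 2×2; PE[1][1] trace:
  cycle 0: PE[1][1] → acc 0, east 0, south 0
  cycle 1: PE[1][1] → acc 0, east 0, south 0
  cycle 2: PE[1][1] → acc 16, east 8, south 2
— RS: 2×2; PE[1][1] trace:
  cycle 0: PE[1][1] → acc 0, east 0, south 0
  cycle 1: PE[1][1] → acc 0, east 0, south 0
  cycle 2: PE[1][1] → acc 48, east 48, south 8

dataflow = RS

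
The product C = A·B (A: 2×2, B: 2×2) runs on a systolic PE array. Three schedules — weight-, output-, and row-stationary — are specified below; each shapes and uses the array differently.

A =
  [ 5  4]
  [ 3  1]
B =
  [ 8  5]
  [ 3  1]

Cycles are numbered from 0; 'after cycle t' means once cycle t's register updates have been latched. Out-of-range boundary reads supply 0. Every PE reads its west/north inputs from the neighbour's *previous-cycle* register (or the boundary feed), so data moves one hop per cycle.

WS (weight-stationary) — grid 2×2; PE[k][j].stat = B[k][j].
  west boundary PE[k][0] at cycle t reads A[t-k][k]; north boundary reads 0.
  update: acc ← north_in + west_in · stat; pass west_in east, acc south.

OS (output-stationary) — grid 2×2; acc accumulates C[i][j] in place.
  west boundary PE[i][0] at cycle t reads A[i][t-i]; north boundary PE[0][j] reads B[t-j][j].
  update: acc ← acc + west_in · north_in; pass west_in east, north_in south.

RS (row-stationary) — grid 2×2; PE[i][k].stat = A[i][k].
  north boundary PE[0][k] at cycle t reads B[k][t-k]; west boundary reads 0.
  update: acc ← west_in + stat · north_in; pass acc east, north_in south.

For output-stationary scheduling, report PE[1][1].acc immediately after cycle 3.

OS 2×2: PE[1][1] cycle-by-cycle (with neighbour feeds):
  step 0 · PE0,1: acc=0; fwd→0 fwd↓0
  step 0 · PE1,0: acc=0; fwd→0 fwd↓0
  step 0 · PE1,1: acc=0; fwd→0 fwd↓0
  step 1 · PE0,1: acc=25; fwd→5 fwd↓5
  step 1 · PE1,0: acc=24; fwd→3 fwd↓8
  step 1 · PE1,1: acc=0; fwd→0 fwd↓0
  step 2 · PE0,1: acc=29; fwd→4 fwd↓1
  step 2 · PE1,0: acc=27; fwd→1 fwd↓3
  step 2 · PE1,1: acc=15; fwd→3 fwd↓5
  step 3 · PE0,1: acc=29; fwd→0 fwd↓0
  step 3 · PE1,0: acc=27; fwd→0 fwd↓0
  step 3 · PE1,1: acc=16; fwd→1 fwd↓1

PE[1][1].acc = 16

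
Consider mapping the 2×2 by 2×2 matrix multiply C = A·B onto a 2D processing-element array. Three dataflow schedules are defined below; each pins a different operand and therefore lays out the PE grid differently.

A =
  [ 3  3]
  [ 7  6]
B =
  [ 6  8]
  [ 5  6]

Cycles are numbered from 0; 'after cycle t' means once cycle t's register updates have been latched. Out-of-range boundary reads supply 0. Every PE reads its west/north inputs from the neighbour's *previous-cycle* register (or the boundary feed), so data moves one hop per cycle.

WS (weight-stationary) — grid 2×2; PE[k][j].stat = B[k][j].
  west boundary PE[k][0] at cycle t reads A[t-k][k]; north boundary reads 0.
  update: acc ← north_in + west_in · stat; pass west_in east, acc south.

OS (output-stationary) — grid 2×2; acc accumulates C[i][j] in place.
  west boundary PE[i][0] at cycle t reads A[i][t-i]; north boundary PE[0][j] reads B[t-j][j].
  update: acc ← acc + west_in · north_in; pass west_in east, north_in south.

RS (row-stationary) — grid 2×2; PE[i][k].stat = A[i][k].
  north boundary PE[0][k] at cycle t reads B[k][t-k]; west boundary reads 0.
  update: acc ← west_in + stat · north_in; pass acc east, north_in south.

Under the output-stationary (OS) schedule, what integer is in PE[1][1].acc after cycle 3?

PE[1][1].acc = 92

Tracing OS — 2×2 array, target PE[1][1]:
  c0 r0c1: 0 / 0 / 0
  c0 r1c0: 0 / 0 / 0
  c0 r1c1: 0 / 0 / 0
  c1 r0c1: 24 / 3 / 8
  c1 r1c0: 42 / 7 / 6
  c1 r1c1: 0 / 0 / 0
  c2 r0c1: 42 / 3 / 6
  c2 r1c0: 72 / 6 / 5
  c2 r1c1: 56 / 7 / 8
  c3 r0c1: 42 / 0 / 0
  c3 r1c0: 72 / 0 / 0
  c3 r1c1: 92 / 6 / 6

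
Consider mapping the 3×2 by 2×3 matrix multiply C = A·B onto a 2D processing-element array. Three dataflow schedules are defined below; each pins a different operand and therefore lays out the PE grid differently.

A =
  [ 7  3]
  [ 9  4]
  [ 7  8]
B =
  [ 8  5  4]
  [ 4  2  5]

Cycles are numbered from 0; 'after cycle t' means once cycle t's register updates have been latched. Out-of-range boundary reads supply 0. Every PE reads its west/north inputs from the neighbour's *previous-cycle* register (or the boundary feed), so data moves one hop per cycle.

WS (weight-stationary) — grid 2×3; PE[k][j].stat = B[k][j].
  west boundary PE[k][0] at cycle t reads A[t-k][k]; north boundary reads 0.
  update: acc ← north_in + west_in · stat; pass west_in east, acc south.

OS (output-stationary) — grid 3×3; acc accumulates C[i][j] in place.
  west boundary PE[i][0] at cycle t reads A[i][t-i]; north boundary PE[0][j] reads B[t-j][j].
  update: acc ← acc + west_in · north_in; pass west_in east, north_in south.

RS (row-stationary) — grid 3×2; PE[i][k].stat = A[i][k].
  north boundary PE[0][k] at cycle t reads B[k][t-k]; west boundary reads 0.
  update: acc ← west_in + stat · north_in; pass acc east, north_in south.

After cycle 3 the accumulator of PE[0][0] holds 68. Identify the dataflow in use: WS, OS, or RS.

— WS: 2×3; PE[0][0] trace:
  @0  [0,0]  acc 56  |  →7  ↓56
  @1  [0,0]  acc 72  |  →9  ↓72
  @2  [0,0]  acc 56  |  →7  ↓56
  @3  [0,0]  acc 0  |  →0  ↓0
— OS: 3×3; PE[0][0] trace:
  @0  [0,0]  acc 56  |  →7  ↓8
  @1  [0,0]  acc 68  |  →3  ↓4
  @2  [0,0]  acc 68  |  →0  ↓0
  @3  [0,0]  acc 68  |  →0  ↓0
— RS: 3×2; PE[0][0] trace:
  @0  [0,0]  acc 56  |  →56  ↓8
  @1  [0,0]  acc 35  |  →35  ↓5
  @2  [0,0]  acc 28  |  →28  ↓4
  @3  [0,0]  acc 0  |  →0  ↓0

dataflow = OS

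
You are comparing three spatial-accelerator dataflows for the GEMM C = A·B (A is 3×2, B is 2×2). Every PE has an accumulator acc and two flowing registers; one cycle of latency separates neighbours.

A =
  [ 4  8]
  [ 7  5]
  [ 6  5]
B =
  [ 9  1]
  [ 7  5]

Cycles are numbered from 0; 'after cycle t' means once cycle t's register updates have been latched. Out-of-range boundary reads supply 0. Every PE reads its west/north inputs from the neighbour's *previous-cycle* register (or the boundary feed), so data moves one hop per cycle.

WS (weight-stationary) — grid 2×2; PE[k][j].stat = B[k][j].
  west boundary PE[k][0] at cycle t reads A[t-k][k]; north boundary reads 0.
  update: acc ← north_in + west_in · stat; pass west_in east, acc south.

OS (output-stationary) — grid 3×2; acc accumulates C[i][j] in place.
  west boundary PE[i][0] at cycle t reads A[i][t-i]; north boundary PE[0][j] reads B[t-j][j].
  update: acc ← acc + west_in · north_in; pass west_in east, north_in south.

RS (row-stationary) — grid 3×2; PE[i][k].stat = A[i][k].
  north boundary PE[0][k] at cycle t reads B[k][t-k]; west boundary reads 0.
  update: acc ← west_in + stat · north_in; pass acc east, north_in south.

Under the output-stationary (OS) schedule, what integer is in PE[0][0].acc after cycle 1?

Tracing OS — 3×2 array, target PE[0][0]:
  after 0 — PE[0][0] acc=36, pass-E 4, pass-S 9
  after 1 — PE[0][0] acc=92, pass-E 8, pass-S 7

PE[0][0].acc = 92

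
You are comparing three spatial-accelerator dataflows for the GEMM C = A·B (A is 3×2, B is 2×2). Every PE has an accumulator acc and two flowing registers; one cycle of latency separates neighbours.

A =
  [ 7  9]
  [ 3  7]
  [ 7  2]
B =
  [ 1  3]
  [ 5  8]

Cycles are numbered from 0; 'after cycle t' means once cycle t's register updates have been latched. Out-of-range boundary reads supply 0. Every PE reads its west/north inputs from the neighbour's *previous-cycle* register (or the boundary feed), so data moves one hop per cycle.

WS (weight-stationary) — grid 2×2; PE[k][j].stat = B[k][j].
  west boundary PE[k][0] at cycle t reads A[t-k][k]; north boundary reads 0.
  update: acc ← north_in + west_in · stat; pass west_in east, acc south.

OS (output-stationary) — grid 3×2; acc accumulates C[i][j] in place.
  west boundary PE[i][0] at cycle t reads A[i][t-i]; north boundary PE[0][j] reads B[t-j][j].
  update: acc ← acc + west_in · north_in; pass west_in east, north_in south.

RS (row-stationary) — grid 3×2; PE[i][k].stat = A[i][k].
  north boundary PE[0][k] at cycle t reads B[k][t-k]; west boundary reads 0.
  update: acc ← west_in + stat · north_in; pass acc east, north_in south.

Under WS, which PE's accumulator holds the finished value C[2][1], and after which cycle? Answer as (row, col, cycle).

WS — PE[1][1] is where C[2][1] collects:
  step 0 · PE1,1: acc=0; fwd→0 fwd↓0
  step 1 · PE1,1: acc=0; fwd→0 fwd↓0
  step 2 · PE1,1: acc=93; fwd→9 fwd↓93
  step 3 · PE1,1: acc=65; fwd→7 fwd↓65
  step 4 · PE1,1: acc=37; fwd→2 fwd↓37

(row, col, cycle) = (1, 1, 4)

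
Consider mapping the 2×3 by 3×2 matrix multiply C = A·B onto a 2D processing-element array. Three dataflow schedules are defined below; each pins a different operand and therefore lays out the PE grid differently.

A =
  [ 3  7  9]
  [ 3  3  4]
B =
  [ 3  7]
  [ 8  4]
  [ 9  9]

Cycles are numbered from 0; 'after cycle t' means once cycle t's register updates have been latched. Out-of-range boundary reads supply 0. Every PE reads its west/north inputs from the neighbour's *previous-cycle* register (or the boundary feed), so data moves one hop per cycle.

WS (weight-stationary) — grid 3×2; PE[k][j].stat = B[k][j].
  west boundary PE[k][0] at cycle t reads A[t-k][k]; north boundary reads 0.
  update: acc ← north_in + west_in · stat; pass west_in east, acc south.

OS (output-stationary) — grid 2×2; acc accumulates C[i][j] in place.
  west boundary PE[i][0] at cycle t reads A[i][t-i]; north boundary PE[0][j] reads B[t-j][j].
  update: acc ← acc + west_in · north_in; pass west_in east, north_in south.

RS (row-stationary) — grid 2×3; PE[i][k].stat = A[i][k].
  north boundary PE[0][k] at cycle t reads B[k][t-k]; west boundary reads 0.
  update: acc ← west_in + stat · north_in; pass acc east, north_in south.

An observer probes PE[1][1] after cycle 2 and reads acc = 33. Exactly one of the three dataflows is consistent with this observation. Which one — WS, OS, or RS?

dataflow = RS

— WS: 3×2; PE[1][1] trace:
  [0] (1,1) acc=0 (h:0 v:0)
  [1] (1,1) acc=0 (h:0 v:0)
  [2] (1,1) acc=49 (h:7 v:49)
— OS: 2×2; PE[1][1] trace:
  [0] (1,1) acc=0 (h:0 v:0)
  [1] (1,1) acc=0 (h:0 v:0)
  [2] (1,1) acc=21 (h:3 v:7)
— RS: 2×3; PE[1][1] trace:
  [0] (1,1) acc=0 (h:0 v:0)
  [1] (1,1) acc=0 (h:0 v:0)
  [2] (1,1) acc=33 (h:33 v:8)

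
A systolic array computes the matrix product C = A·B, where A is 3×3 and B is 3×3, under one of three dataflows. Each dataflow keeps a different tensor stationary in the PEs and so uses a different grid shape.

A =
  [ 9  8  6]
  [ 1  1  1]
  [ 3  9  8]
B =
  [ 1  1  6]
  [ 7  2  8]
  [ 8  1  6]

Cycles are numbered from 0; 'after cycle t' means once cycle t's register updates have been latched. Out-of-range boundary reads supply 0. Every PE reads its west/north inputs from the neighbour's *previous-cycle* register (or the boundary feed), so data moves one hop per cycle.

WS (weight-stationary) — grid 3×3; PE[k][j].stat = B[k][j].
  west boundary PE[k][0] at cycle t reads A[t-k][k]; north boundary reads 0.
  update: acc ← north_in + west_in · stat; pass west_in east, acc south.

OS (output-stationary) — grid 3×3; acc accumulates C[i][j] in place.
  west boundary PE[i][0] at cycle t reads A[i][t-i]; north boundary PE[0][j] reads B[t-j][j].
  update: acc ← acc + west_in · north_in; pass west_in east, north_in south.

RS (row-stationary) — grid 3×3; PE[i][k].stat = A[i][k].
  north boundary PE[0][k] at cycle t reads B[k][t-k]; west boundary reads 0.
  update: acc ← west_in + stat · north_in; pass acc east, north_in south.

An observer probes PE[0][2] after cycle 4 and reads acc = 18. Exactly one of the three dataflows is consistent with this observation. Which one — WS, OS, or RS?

Under WS (3×3), PE[0][2]:
  c0 r0c2: 0 / 0 / 0
  c1 r0c2: 0 / 0 / 0
  c2 r0c2: 54 / 9 / 54
  c3 r0c2: 6 / 1 / 6
  c4 r0c2: 18 / 3 / 18
Under OS (3×3), PE[0][2]:
  c0 r0c2: 0 / 0 / 0
  c1 r0c2: 0 / 0 / 0
  c2 r0c2: 54 / 9 / 6
  c3 r0c2: 118 / 8 / 8
  c4 r0c2: 154 / 6 / 6
Under RS (3×3), PE[0][2]:
  c0 r0c2: 0 / 0 / 0
  c1 r0c2: 0 / 0 / 0
  c2 r0c2: 113 / 113 / 8
  c3 r0c2: 31 / 31 / 1
  c4 r0c2: 154 / 154 / 6

dataflow = WS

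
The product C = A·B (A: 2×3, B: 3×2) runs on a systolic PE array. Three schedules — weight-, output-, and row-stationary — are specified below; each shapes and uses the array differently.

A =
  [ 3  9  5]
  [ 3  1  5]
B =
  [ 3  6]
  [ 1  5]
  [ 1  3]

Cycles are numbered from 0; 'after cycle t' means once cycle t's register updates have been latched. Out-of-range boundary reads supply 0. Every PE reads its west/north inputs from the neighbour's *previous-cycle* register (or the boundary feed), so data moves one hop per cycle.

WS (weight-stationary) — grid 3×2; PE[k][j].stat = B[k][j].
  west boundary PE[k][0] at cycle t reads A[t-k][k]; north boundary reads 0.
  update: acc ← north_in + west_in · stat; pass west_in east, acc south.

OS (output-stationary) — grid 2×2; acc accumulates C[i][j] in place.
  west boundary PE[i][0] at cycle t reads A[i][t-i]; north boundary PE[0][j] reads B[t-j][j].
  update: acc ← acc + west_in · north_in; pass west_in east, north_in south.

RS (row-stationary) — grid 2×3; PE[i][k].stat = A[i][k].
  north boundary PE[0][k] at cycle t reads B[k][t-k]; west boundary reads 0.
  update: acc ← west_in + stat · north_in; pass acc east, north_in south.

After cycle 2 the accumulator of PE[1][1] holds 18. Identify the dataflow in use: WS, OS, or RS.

dataflow = OS

— WS: 3×2; PE[1][1] trace:
  cycle 0: PE[1][1] → acc 0, east 0, south 0
  cycle 1: PE[1][1] → acc 0, east 0, south 0
  cycle 2: PE[1][1] → acc 63, east 9, south 63
— OS: 2×2; PE[1][1] trace:
  cycle 0: PE[1][1] → acc 0, east 0, south 0
  cycle 1: PE[1][1] → acc 0, east 0, south 0
  cycle 2: PE[1][1] → acc 18, east 3, south 6
— RS: 2×3; PE[1][1] trace:
  cycle 0: PE[1][1] → acc 0, east 0, south 0
  cycle 1: PE[1][1] → acc 0, east 0, south 0
  cycle 2: PE[1][1] → acc 10, east 10, south 1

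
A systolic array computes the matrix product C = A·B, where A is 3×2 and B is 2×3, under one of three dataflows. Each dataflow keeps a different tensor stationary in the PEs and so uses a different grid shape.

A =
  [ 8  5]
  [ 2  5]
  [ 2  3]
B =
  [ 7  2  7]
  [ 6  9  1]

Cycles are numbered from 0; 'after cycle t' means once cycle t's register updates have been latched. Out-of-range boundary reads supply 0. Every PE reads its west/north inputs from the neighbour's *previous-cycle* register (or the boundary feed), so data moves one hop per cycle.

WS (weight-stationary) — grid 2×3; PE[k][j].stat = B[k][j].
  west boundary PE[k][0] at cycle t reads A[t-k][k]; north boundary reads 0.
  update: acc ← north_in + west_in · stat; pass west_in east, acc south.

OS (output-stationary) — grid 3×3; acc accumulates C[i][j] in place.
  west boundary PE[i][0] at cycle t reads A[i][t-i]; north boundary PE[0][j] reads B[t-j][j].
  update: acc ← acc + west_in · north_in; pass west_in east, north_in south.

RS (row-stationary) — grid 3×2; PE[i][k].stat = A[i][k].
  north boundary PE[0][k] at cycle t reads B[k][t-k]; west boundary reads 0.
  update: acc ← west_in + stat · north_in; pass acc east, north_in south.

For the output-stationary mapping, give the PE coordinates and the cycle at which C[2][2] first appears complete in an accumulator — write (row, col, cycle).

OS: C[2][2] accumulates in PE[2][2]:
  step 0 · PE2,2: acc=0; fwd→0 fwd↓0
  step 1 · PE2,2: acc=0; fwd→0 fwd↓0
  step 2 · PE2,2: acc=0; fwd→0 fwd↓0
  step 3 · PE2,2: acc=0; fwd→0 fwd↓0
  step 4 · PE2,2: acc=14; fwd→2 fwd↓7
  step 5 · PE2,2: acc=17; fwd→3 fwd↓1

(row, col, cycle) = (2, 2, 5)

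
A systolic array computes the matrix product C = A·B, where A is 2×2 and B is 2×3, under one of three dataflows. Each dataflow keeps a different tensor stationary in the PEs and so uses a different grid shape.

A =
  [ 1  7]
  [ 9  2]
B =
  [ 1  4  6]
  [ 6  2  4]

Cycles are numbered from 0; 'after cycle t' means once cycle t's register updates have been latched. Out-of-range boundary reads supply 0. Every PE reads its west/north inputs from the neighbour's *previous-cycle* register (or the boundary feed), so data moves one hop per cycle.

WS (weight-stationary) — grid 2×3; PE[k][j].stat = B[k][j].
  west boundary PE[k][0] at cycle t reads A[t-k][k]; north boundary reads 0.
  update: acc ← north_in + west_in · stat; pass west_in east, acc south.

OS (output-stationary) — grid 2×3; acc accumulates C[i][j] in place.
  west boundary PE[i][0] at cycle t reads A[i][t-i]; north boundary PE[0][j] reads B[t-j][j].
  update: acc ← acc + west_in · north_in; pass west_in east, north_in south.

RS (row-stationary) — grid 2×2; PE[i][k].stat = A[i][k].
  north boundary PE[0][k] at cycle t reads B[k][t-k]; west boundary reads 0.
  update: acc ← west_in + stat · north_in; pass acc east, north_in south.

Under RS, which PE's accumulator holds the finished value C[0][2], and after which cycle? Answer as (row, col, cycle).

(row, col, cycle) = (0, 1, 3)

RS: C[0][2] accumulates in PE[0][1]:
  after 0 — PE[0][1] acc=0, pass-E 0, pass-S 0
  after 1 — PE[0][1] acc=43, pass-E 43, pass-S 6
  after 2 — PE[0][1] acc=18, pass-E 18, pass-S 2
  after 3 — PE[0][1] acc=34, pass-E 34, pass-S 4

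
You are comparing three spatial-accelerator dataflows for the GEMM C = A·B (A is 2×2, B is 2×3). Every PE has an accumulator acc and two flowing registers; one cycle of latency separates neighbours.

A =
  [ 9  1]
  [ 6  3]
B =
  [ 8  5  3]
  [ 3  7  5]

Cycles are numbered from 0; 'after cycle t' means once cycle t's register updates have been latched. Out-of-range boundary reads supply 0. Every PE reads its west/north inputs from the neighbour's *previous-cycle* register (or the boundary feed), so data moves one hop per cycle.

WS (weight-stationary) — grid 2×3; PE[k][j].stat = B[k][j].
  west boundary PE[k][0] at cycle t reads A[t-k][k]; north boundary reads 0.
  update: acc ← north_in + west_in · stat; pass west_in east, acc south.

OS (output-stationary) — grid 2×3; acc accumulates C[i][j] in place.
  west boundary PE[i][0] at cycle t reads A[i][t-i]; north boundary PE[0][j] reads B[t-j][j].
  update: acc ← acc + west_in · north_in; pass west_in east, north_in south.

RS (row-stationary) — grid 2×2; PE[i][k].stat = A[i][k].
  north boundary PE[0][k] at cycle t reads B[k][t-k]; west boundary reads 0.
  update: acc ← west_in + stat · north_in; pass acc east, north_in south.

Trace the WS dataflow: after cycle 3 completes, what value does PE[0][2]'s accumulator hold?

WS 2×3: PE[0][2] cycle-by-cycle (with neighbour feeds):
  [0] (0,1) acc=0 (h:0 v:0)
  [0] (0,2) acc=0 (h:0 v:0)
  [1] (0,1) acc=45 (h:9 v:45)
  [1] (0,2) acc=0 (h:0 v:0)
  [2] (0,1) acc=30 (h:6 v:30)
  [2] (0,2) acc=27 (h:9 v:27)
  [3] (0,1) acc=0 (h:0 v:0)
  [3] (0,2) acc=18 (h:6 v:18)

PE[0][2].acc = 18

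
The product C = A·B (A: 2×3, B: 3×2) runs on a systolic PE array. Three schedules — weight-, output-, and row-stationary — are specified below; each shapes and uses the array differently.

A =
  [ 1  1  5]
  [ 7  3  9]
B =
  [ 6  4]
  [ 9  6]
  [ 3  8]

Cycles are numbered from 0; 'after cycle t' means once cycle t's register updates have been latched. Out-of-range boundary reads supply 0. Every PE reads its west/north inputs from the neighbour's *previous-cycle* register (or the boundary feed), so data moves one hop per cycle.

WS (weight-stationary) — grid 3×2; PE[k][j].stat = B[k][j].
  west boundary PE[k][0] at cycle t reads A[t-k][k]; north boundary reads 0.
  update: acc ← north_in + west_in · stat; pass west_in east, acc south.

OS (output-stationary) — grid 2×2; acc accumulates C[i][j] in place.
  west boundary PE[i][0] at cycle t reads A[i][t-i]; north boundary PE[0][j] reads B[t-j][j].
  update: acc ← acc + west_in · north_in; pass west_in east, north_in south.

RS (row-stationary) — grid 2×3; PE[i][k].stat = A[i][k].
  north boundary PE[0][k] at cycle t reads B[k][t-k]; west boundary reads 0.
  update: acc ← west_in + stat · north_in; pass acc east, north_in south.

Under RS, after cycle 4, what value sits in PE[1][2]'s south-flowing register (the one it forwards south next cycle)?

register = 8

Tracing RS — 2×3 array, target PE[1][2]:
  t=0 PE[0][2]: acc=0 h=0 v=0
  t=0 PE[1][1]: acc=0 h=0 v=0
  t=0 PE[1][2]: acc=0 h=0 v=0
  t=1 PE[0][2]: acc=0 h=0 v=0
  t=1 PE[1][1]: acc=0 h=0 v=0
  t=1 PE[1][2]: acc=0 h=0 v=0
  t=2 PE[0][2]: acc=30 h=30 v=3
  t=2 PE[1][1]: acc=69 h=69 v=9
  t=2 PE[1][2]: acc=0 h=0 v=0
  t=3 PE[0][2]: acc=50 h=50 v=8
  t=3 PE[1][1]: acc=46 h=46 v=6
  t=3 PE[1][2]: acc=96 h=96 v=3
  t=4 PE[0][2]: acc=0 h=0 v=0
  t=4 PE[1][1]: acc=0 h=0 v=0
  t=4 PE[1][2]: acc=118 h=118 v=8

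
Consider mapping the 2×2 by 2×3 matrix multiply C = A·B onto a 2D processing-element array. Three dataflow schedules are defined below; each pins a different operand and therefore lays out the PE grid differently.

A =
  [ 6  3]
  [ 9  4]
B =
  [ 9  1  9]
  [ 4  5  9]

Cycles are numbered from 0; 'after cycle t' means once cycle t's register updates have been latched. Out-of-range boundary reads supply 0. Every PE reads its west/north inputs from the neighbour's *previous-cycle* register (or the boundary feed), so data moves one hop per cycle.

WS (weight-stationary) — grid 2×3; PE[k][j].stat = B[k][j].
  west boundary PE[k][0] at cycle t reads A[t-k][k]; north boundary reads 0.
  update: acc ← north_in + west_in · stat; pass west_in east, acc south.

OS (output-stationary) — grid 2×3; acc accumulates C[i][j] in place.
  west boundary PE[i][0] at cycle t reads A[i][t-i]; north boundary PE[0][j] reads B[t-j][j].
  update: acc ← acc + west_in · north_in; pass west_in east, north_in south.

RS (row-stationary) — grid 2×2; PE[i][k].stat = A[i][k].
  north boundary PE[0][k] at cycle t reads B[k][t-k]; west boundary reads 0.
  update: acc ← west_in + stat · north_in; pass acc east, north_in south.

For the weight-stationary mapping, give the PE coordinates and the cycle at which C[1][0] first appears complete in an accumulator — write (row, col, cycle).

(row, col, cycle) = (1, 0, 2)

Under WS, C[1][0] lands at PE[1][0]:
  @0  [1,0]  acc 0  |  →0  ↓0
  @1  [1,0]  acc 66  |  →3  ↓66
  @2  [1,0]  acc 97  |  →4  ↓97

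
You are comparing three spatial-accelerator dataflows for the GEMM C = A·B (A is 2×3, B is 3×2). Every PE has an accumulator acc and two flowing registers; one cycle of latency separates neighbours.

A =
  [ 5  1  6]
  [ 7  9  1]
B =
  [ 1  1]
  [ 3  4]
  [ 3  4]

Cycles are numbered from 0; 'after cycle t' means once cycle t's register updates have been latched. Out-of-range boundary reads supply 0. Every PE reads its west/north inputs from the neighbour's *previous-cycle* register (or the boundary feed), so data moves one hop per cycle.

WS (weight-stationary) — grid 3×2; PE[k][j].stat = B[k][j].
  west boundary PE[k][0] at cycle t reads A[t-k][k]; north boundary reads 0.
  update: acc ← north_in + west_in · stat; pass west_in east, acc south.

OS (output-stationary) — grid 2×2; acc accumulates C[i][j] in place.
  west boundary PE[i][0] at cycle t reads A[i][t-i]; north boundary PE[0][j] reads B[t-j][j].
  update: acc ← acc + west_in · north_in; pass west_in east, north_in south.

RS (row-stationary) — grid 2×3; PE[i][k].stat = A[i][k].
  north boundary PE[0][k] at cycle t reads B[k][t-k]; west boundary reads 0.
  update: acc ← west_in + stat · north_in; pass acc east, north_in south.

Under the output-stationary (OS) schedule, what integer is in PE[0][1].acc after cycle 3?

PE[0][1].acc = 33

OS (2×2). Following PE[0][1] plus its west/north inputs:
  cycle 0: PE[0][0] → acc 5, east 5, south 1
  cycle 0: PE[0][1] → acc 0, east 0, south 0
  cycle 1: PE[0][0] → acc 8, east 1, south 3
  cycle 1: PE[0][1] → acc 5, east 5, south 1
  cycle 2: PE[0][0] → acc 26, east 6, south 3
  cycle 2: PE[0][1] → acc 9, east 1, south 4
  cycle 3: PE[0][0] → acc 26, east 0, south 0
  cycle 3: PE[0][1] → acc 33, east 6, south 4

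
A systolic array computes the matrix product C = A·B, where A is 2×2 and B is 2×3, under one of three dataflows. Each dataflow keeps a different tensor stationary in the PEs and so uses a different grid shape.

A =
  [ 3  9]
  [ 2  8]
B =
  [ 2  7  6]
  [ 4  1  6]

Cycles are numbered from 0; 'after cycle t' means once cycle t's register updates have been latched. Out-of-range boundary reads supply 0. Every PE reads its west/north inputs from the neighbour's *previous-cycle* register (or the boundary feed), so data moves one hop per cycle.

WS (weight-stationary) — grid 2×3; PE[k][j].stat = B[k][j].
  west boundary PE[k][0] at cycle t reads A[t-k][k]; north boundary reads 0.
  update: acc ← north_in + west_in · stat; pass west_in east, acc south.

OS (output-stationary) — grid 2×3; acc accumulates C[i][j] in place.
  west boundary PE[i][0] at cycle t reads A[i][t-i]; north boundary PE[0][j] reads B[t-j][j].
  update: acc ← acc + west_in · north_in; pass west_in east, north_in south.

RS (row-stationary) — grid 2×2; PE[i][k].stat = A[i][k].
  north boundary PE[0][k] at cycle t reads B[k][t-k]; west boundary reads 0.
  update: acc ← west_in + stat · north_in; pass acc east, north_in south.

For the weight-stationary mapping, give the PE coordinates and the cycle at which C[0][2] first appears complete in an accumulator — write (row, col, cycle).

WS: C[0][2] accumulates in PE[1][2]:
  [0] (1,2) acc=0 (h:0 v:0)
  [1] (1,2) acc=0 (h:0 v:0)
  [2] (1,2) acc=0 (h:0 v:0)
  [3] (1,2) acc=72 (h:9 v:72)

(row, col, cycle) = (1, 2, 3)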